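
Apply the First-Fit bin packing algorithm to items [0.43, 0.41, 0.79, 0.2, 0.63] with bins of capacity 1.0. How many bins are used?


Place items sequentially using First-Fit:
  Item 0.43 -> new Bin 1
  Item 0.41 -> Bin 1 (now 0.84)
  Item 0.79 -> new Bin 2
  Item 0.2 -> Bin 2 (now 0.99)
  Item 0.63 -> new Bin 3
Total bins used = 3

3


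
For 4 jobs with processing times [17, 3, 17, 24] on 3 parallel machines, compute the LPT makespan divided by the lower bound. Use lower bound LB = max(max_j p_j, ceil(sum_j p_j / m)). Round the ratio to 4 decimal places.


LPT order: [24, 17, 17, 3]
Machine loads after assignment: [24, 20, 17]
LPT makespan = 24
Lower bound = max(max_job, ceil(total/3)) = max(24, 21) = 24
Ratio = 24 / 24 = 1.0

1.0


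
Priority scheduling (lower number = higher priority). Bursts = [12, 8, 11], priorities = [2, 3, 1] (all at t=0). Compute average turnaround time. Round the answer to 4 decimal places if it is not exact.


Sort by priority (ascending = highest first):
Order: [(1, 11), (2, 12), (3, 8)]
Completion times:
  Priority 1, burst=11, C=11
  Priority 2, burst=12, C=23
  Priority 3, burst=8, C=31
Average turnaround = 65/3 = 21.6667

21.6667


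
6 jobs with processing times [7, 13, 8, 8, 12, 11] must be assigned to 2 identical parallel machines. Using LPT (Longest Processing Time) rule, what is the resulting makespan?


Sort jobs in decreasing order (LPT): [13, 12, 11, 8, 8, 7]
Assign each job to the least loaded machine:
  Machine 1: jobs [13, 8, 8], load = 29
  Machine 2: jobs [12, 11, 7], load = 30
Makespan = max load = 30

30


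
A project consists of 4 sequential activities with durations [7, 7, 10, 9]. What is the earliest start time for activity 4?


Activity 4 starts after activities 1 through 3 complete.
Predecessor durations: [7, 7, 10]
ES = 7 + 7 + 10 = 24

24


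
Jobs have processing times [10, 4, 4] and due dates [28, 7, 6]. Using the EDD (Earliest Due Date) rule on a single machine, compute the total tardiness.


Sort by due date (EDD order): [(4, 6), (4, 7), (10, 28)]
Compute completion times and tardiness:
  Job 1: p=4, d=6, C=4, tardiness=max(0,4-6)=0
  Job 2: p=4, d=7, C=8, tardiness=max(0,8-7)=1
  Job 3: p=10, d=28, C=18, tardiness=max(0,18-28)=0
Total tardiness = 1

1


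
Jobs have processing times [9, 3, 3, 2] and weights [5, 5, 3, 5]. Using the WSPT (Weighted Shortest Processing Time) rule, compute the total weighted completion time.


Compute p/w ratios and sort ascending (WSPT): [(2, 5), (3, 5), (3, 3), (9, 5)]
Compute weighted completion times:
  Job (p=2,w=5): C=2, w*C=5*2=10
  Job (p=3,w=5): C=5, w*C=5*5=25
  Job (p=3,w=3): C=8, w*C=3*8=24
  Job (p=9,w=5): C=17, w*C=5*17=85
Total weighted completion time = 144

144


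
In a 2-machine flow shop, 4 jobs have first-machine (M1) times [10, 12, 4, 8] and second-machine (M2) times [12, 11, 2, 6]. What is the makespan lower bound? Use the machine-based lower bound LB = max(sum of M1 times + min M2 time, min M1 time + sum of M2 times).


LB1 = sum(M1 times) + min(M2 times) = 34 + 2 = 36
LB2 = min(M1 times) + sum(M2 times) = 4 + 31 = 35
Lower bound = max(LB1, LB2) = max(36, 35) = 36

36


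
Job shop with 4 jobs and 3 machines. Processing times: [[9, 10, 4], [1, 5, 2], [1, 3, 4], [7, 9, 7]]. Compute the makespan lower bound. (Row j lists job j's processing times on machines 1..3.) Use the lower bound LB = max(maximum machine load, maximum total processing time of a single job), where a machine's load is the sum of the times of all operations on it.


Machine loads:
  Machine 1: 9 + 1 + 1 + 7 = 18
  Machine 2: 10 + 5 + 3 + 9 = 27
  Machine 3: 4 + 2 + 4 + 7 = 17
Max machine load = 27
Job totals:
  Job 1: 23
  Job 2: 8
  Job 3: 8
  Job 4: 23
Max job total = 23
Lower bound = max(27, 23) = 27

27


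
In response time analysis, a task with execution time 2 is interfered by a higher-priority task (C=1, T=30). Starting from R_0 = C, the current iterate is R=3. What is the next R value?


R_next = C + ceil(R_prev / T_hp) * C_hp
ceil(3 / 30) = ceil(0.1) = 1
Interference = 1 * 1 = 1
R_next = 2 + 1 = 3
R_next = R_prev, so the iteration has converged (response time = 3).

3


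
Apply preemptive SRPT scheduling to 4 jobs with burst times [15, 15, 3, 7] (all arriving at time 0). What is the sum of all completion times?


Since all jobs arrive at t=0, SRPT equals SPT ordering.
SPT order: [3, 7, 15, 15]
Completion times:
  Job 1: p=3, C=3
  Job 2: p=7, C=10
  Job 3: p=15, C=25
  Job 4: p=15, C=40
Total completion time = 3 + 10 + 25 + 40 = 78

78


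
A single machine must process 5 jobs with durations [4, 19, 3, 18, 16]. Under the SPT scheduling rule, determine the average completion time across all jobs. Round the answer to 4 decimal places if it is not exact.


Sort jobs by processing time (SPT order): [3, 4, 16, 18, 19]
Compute completion times sequentially:
  Job 1: processing = 3, completes at 3
  Job 2: processing = 4, completes at 7
  Job 3: processing = 16, completes at 23
  Job 4: processing = 18, completes at 41
  Job 5: processing = 19, completes at 60
Sum of completion times = 134
Average completion time = 134/5 = 26.8

26.8


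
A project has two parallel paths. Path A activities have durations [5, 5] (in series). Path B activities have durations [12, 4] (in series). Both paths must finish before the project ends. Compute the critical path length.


Path A total = 5 + 5 = 10
Path B total = 12 + 4 = 16
Critical path = longest path = max(10, 16) = 16

16


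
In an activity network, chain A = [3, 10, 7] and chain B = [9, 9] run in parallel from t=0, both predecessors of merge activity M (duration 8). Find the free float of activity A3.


ES(A3) = sum of predecessors on chain A = 13
EF(A3) = ES + duration = 13 + 7 = 20
Successor of A3 is M. ES(M) = max(sum(A), sum(B)) = max(20, 18) = 20
Free float = ES(successor) - EF(current) = 20 - 20 = 0

0


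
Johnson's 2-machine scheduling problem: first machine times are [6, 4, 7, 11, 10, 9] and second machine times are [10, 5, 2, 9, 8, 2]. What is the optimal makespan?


Apply Johnson's rule:
  Group 1 (a <= b): [(2, 4, 5), (1, 6, 10)]
  Group 2 (a > b): [(4, 11, 9), (5, 10, 8), (3, 7, 2), (6, 9, 2)]
Optimal job order: [2, 1, 4, 5, 3, 6]
Schedule:
  Job 2: M1 done at 4, M2 done at 9
  Job 1: M1 done at 10, M2 done at 20
  Job 4: M1 done at 21, M2 done at 30
  Job 5: M1 done at 31, M2 done at 39
  Job 3: M1 done at 38, M2 done at 41
  Job 6: M1 done at 47, M2 done at 49
Makespan = 49

49


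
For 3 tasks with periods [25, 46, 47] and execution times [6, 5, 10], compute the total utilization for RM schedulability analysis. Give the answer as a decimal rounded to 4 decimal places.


Compute individual utilizations (exact fractions):
  Task 1: C/T = 6/25 (approx. 0.24)
  Task 2: C/T = 5/46 (approx. 0.1087)
  Task 3: C/T = 10/47 (approx. 0.2128)
Total utilization U = 6/25 + 5/46 + 10/47 = 30347/54050
Rounded to 4 decimal places: U = 0.5615
RM (Liu & Layland) bound for 3 tasks = 0.779763; compare with U = 30347/54050 (approx. 0.561462)
U <= bound, so schedulable by RM sufficient condition.

0.5615


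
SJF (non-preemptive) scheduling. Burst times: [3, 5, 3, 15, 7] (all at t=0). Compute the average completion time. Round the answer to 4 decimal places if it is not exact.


SJF order (ascending): [3, 3, 5, 7, 15]
Completion times:
  Job 1: burst=3, C=3
  Job 2: burst=3, C=6
  Job 3: burst=5, C=11
  Job 4: burst=7, C=18
  Job 5: burst=15, C=33
Average completion = 71/5 = 14.2

14.2


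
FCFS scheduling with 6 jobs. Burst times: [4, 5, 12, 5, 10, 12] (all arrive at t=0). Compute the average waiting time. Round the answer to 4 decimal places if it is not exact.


FCFS order (as given): [4, 5, 12, 5, 10, 12]
Waiting times:
  Job 1: wait = 0
  Job 2: wait = 4
  Job 3: wait = 9
  Job 4: wait = 21
  Job 5: wait = 26
  Job 6: wait = 36
Sum of waiting times = 96
Average waiting time = 96/6 = 16.0

16.0


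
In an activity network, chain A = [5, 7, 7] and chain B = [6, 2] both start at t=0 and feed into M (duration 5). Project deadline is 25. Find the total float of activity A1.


Forward pass: ES(A1) = sum of predecessors on chain A = 0
EF = ES + duration = 0 + 5 = 5
Backward pass: LF(M) = deadline = 25; LS(M) = 25 - 5 = 20
LF(A1) = LS(M) - sum(successors on chain A) = 20 - 14 = 6
LS = LF - duration = 6 - 5 = 1
Total float = LS - ES = 1 - 0 = 1

1


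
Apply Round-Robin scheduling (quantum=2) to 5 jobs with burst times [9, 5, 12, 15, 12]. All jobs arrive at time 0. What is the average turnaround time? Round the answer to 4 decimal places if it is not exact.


Time quantum = 2
Execution trace:
  J1 runs 2 units, time = 2
  J2 runs 2 units, time = 4
  J3 runs 2 units, time = 6
  J4 runs 2 units, time = 8
  J5 runs 2 units, time = 10
  J1 runs 2 units, time = 12
  J2 runs 2 units, time = 14
  J3 runs 2 units, time = 16
  J4 runs 2 units, time = 18
  J5 runs 2 units, time = 20
  J1 runs 2 units, time = 22
  J2 runs 1 units, time = 23
  J3 runs 2 units, time = 25
  J4 runs 2 units, time = 27
  J5 runs 2 units, time = 29
  J1 runs 2 units, time = 31
  J3 runs 2 units, time = 33
  J4 runs 2 units, time = 35
  J5 runs 2 units, time = 37
  J1 runs 1 units, time = 38
  J3 runs 2 units, time = 40
  J4 runs 2 units, time = 42
  J5 runs 2 units, time = 44
  J3 runs 2 units, time = 46
  J4 runs 2 units, time = 48
  J5 runs 2 units, time = 50
  J4 runs 2 units, time = 52
  J4 runs 1 units, time = 53
Finish times: [38, 23, 46, 53, 50]
Average turnaround = 210/5 = 42.0

42.0


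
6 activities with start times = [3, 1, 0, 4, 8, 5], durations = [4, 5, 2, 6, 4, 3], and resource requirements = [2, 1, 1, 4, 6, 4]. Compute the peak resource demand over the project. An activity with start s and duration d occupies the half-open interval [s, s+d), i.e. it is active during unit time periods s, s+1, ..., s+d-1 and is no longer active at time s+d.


Each activity i is active on [start_i, start_i + duration_i).
Compute total resource usage per time slot:
  t=0: active resources = [1], total = 1
  t=1: active resources = [1, 1], total = 2
  t=2: active resources = [1], total = 1
  t=3: active resources = [2, 1], total = 3
  t=4: active resources = [2, 1, 4], total = 7
  t=5: active resources = [2, 1, 4, 4], total = 11
  t=6: active resources = [2, 4, 4], total = 10
  t=7: active resources = [4, 4], total = 8
  t=8: active resources = [4, 6], total = 10
  t=9: active resources = [4, 6], total = 10
  t=10: active resources = [6], total = 6
  t=11: active resources = [6], total = 6
Peak resource demand = 11

11


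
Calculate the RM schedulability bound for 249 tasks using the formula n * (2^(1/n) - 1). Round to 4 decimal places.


Compute 2^(1/249) = 1.0027876018
Subtract 1: 1.0027876018 - 1 = 0.0027876018
Multiply by n: 249 * 0.0027876018 = 0.6941128482
Round to 4 dp: 0.6941

0.6941


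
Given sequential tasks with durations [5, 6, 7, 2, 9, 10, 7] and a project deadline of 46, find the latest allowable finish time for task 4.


LF(activity 4) = deadline - sum of successor durations
Successors: activities 5 through 7 with durations [9, 10, 7]
Sum of successor durations = 26
LF = 46 - 26 = 20

20


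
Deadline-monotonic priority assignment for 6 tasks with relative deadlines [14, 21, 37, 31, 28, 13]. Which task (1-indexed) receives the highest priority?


Sort tasks by relative deadline (ascending):
  Task 6: deadline = 13
  Task 1: deadline = 14
  Task 2: deadline = 21
  Task 5: deadline = 28
  Task 4: deadline = 31
  Task 3: deadline = 37
Priority order (highest first): [6, 1, 2, 5, 4, 3]
Highest priority task = 6

6


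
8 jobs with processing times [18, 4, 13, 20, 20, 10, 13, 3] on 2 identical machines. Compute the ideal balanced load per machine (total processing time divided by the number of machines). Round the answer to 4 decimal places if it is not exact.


Total processing time = 18 + 4 + 13 + 20 + 20 + 10 + 13 + 3 = 101
Number of machines = 2
Ideal balanced load = 101 / 2 = 50.5

50.5


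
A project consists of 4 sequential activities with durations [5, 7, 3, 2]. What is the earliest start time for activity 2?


Activity 2 starts after activities 1 through 1 complete.
Predecessor durations: [5]
ES = 5 = 5

5


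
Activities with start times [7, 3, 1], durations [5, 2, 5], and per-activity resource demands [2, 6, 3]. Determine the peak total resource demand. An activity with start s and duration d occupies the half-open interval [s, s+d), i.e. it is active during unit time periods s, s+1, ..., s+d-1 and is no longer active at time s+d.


Each activity i is active on [start_i, start_i + duration_i).
Compute total resource usage per time slot:
  t=0: active resources = [], total = 0
  t=1: active resources = [3], total = 3
  t=2: active resources = [3], total = 3
  t=3: active resources = [6, 3], total = 9
  t=4: active resources = [6, 3], total = 9
  t=5: active resources = [3], total = 3
  t=6: active resources = [], total = 0
  t=7: active resources = [2], total = 2
  t=8: active resources = [2], total = 2
  t=9: active resources = [2], total = 2
  t=10: active resources = [2], total = 2
  t=11: active resources = [2], total = 2
Peak resource demand = 9

9


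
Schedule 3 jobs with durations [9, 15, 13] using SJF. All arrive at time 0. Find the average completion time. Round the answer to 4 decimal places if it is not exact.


SJF order (ascending): [9, 13, 15]
Completion times:
  Job 1: burst=9, C=9
  Job 2: burst=13, C=22
  Job 3: burst=15, C=37
Average completion = 68/3 = 22.6667

22.6667


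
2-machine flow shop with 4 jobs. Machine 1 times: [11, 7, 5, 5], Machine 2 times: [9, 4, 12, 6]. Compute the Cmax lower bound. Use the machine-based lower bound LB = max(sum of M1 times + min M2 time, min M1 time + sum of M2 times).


LB1 = sum(M1 times) + min(M2 times) = 28 + 4 = 32
LB2 = min(M1 times) + sum(M2 times) = 5 + 31 = 36
Lower bound = max(LB1, LB2) = max(32, 36) = 36

36


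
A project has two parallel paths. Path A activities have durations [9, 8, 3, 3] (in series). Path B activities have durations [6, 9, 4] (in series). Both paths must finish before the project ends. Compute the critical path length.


Path A total = 9 + 8 + 3 + 3 = 23
Path B total = 6 + 9 + 4 = 19
Critical path = longest path = max(23, 19) = 23

23


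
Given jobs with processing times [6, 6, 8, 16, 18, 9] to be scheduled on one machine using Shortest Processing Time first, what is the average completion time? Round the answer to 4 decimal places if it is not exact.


Sort jobs by processing time (SPT order): [6, 6, 8, 9, 16, 18]
Compute completion times sequentially:
  Job 1: processing = 6, completes at 6
  Job 2: processing = 6, completes at 12
  Job 3: processing = 8, completes at 20
  Job 4: processing = 9, completes at 29
  Job 5: processing = 16, completes at 45
  Job 6: processing = 18, completes at 63
Sum of completion times = 175
Average completion time = 175/6 = 29.1667

29.1667


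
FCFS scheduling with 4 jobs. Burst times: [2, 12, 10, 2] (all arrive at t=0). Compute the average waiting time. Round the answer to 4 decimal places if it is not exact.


FCFS order (as given): [2, 12, 10, 2]
Waiting times:
  Job 1: wait = 0
  Job 2: wait = 2
  Job 3: wait = 14
  Job 4: wait = 24
Sum of waiting times = 40
Average waiting time = 40/4 = 10.0

10.0


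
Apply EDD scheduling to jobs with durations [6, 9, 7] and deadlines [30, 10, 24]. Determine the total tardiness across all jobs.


Sort by due date (EDD order): [(9, 10), (7, 24), (6, 30)]
Compute completion times and tardiness:
  Job 1: p=9, d=10, C=9, tardiness=max(0,9-10)=0
  Job 2: p=7, d=24, C=16, tardiness=max(0,16-24)=0
  Job 3: p=6, d=30, C=22, tardiness=max(0,22-30)=0
Total tardiness = 0

0


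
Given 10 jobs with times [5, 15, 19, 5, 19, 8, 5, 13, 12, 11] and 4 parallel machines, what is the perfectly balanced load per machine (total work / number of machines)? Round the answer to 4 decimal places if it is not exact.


Total processing time = 5 + 15 + 19 + 5 + 19 + 8 + 5 + 13 + 12 + 11 = 112
Number of machines = 4
Ideal balanced load = 112 / 4 = 28.0

28.0


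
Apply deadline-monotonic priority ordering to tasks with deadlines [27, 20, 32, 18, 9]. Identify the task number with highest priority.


Sort tasks by relative deadline (ascending):
  Task 5: deadline = 9
  Task 4: deadline = 18
  Task 2: deadline = 20
  Task 1: deadline = 27
  Task 3: deadline = 32
Priority order (highest first): [5, 4, 2, 1, 3]
Highest priority task = 5

5


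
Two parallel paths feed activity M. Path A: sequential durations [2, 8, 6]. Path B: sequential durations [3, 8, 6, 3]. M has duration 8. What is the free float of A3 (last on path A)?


ES(A3) = sum of predecessors on chain A = 10
EF(A3) = ES + duration = 10 + 6 = 16
Successor of A3 is M. ES(M) = max(sum(A), sum(B)) = max(16, 20) = 20
Free float = ES(successor) - EF(current) = 20 - 16 = 4

4


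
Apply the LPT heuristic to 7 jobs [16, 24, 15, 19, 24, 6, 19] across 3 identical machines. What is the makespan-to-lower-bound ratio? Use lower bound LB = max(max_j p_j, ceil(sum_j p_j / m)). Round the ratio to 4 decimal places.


LPT order: [24, 24, 19, 19, 16, 15, 6]
Machine loads after assignment: [40, 39, 44]
LPT makespan = 44
Lower bound = max(max_job, ceil(total/3)) = max(24, 41) = 41
Ratio = 44 / 41 = 1.0732

1.0732


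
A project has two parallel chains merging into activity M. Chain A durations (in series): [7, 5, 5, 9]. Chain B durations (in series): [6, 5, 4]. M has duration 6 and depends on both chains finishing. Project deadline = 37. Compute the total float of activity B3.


Forward pass: ES(B3) = sum of predecessors on chain B = 11
EF = ES + duration = 11 + 4 = 15
Backward pass: LF(M) = deadline = 37; LS(M) = 37 - 6 = 31
LF(B3) = LS(M) - sum(successors on chain B) = 31 - 0 = 31
LS = LF - duration = 31 - 4 = 27
Total float = LS - ES = 27 - 11 = 16

16


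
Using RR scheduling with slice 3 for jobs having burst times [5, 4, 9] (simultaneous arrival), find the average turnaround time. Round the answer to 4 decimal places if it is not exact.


Time quantum = 3
Execution trace:
  J1 runs 3 units, time = 3
  J2 runs 3 units, time = 6
  J3 runs 3 units, time = 9
  J1 runs 2 units, time = 11
  J2 runs 1 units, time = 12
  J3 runs 3 units, time = 15
  J3 runs 3 units, time = 18
Finish times: [11, 12, 18]
Average turnaround = 41/3 = 13.6667

13.6667


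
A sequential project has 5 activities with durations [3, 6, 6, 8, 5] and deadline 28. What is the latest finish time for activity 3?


LF(activity 3) = deadline - sum of successor durations
Successors: activities 4 through 5 with durations [8, 5]
Sum of successor durations = 13
LF = 28 - 13 = 15

15


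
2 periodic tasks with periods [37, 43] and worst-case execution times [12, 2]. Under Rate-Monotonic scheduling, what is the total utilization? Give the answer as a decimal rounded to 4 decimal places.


Compute individual utilizations (exact fractions):
  Task 1: C/T = 12/37 (approx. 0.3243)
  Task 2: C/T = 2/43 (approx. 0.0465)
Total utilization U = 12/37 + 2/43 = 590/1591
Rounded to 4 decimal places: U = 0.3708
RM (Liu & Layland) bound for 2 tasks = 0.828427; compare with U = 590/1591 (approx. 0.370836)
U <= bound, so schedulable by RM sufficient condition.

0.3708


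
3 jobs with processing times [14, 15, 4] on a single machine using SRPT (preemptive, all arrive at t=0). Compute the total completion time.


Since all jobs arrive at t=0, SRPT equals SPT ordering.
SPT order: [4, 14, 15]
Completion times:
  Job 1: p=4, C=4
  Job 2: p=14, C=18
  Job 3: p=15, C=33
Total completion time = 4 + 18 + 33 = 55

55


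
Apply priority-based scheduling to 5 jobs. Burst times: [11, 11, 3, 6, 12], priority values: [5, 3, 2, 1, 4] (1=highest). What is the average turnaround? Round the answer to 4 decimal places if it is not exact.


Sort by priority (ascending = highest first):
Order: [(1, 6), (2, 3), (3, 11), (4, 12), (5, 11)]
Completion times:
  Priority 1, burst=6, C=6
  Priority 2, burst=3, C=9
  Priority 3, burst=11, C=20
  Priority 4, burst=12, C=32
  Priority 5, burst=11, C=43
Average turnaround = 110/5 = 22.0

22.0


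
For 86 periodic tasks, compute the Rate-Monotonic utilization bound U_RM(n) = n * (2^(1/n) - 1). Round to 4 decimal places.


Compute 2^(1/86) = 1.0080924190
Subtract 1: 1.0080924190 - 1 = 0.0080924190
Multiply by n: 86 * 0.0080924190 = 0.6959480340
Round to 4 dp: 0.6959

0.6959


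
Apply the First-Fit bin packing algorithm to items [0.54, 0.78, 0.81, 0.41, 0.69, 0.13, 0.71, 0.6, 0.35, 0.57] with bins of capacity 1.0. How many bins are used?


Place items sequentially using First-Fit:
  Item 0.54 -> new Bin 1
  Item 0.78 -> new Bin 2
  Item 0.81 -> new Bin 3
  Item 0.41 -> Bin 1 (now 0.95)
  Item 0.69 -> new Bin 4
  Item 0.13 -> Bin 2 (now 0.91)
  Item 0.71 -> new Bin 5
  Item 0.6 -> new Bin 6
  Item 0.35 -> Bin 6 (now 0.95)
  Item 0.57 -> new Bin 7
Total bins used = 7

7


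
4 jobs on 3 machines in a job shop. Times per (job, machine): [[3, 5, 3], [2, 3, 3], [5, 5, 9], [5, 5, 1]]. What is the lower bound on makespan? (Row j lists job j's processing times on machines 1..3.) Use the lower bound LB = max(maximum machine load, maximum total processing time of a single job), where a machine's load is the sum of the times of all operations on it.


Machine loads:
  Machine 1: 3 + 2 + 5 + 5 = 15
  Machine 2: 5 + 3 + 5 + 5 = 18
  Machine 3: 3 + 3 + 9 + 1 = 16
Max machine load = 18
Job totals:
  Job 1: 11
  Job 2: 8
  Job 3: 19
  Job 4: 11
Max job total = 19
Lower bound = max(18, 19) = 19

19


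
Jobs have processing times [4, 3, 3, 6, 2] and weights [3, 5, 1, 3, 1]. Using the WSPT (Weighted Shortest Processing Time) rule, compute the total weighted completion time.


Compute p/w ratios and sort ascending (WSPT): [(3, 5), (4, 3), (6, 3), (2, 1), (3, 1)]
Compute weighted completion times:
  Job (p=3,w=5): C=3, w*C=5*3=15
  Job (p=4,w=3): C=7, w*C=3*7=21
  Job (p=6,w=3): C=13, w*C=3*13=39
  Job (p=2,w=1): C=15, w*C=1*15=15
  Job (p=3,w=1): C=18, w*C=1*18=18
Total weighted completion time = 108

108


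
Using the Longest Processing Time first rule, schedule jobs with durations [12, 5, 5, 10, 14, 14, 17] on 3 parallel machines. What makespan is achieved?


Sort jobs in decreasing order (LPT): [17, 14, 14, 12, 10, 5, 5]
Assign each job to the least loaded machine:
  Machine 1: jobs [17, 5, 5], load = 27
  Machine 2: jobs [14, 12], load = 26
  Machine 3: jobs [14, 10], load = 24
Makespan = max load = 27

27


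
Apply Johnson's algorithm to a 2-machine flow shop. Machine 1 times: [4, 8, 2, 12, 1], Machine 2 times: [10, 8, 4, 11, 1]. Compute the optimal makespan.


Apply Johnson's rule:
  Group 1 (a <= b): [(5, 1, 1), (3, 2, 4), (1, 4, 10), (2, 8, 8)]
  Group 2 (a > b): [(4, 12, 11)]
Optimal job order: [5, 3, 1, 2, 4]
Schedule:
  Job 5: M1 done at 1, M2 done at 2
  Job 3: M1 done at 3, M2 done at 7
  Job 1: M1 done at 7, M2 done at 17
  Job 2: M1 done at 15, M2 done at 25
  Job 4: M1 done at 27, M2 done at 38
Makespan = 38

38


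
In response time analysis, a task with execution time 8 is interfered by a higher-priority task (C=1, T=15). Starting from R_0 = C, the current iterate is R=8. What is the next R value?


R_next = C + ceil(R_prev / T_hp) * C_hp
ceil(8 / 15) = ceil(0.5333) = 1
Interference = 1 * 1 = 1
R_next = 8 + 1 = 9

9


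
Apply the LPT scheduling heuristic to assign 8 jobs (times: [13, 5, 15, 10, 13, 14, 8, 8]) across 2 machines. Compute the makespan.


Sort jobs in decreasing order (LPT): [15, 14, 13, 13, 10, 8, 8, 5]
Assign each job to the least loaded machine:
  Machine 1: jobs [15, 13, 8, 8], load = 44
  Machine 2: jobs [14, 13, 10, 5], load = 42
Makespan = max load = 44

44


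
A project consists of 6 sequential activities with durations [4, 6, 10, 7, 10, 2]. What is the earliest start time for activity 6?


Activity 6 starts after activities 1 through 5 complete.
Predecessor durations: [4, 6, 10, 7, 10]
ES = 4 + 6 + 10 + 7 + 10 = 37

37


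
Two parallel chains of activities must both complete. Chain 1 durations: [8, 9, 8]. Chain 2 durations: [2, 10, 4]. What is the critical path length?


Path A total = 8 + 9 + 8 = 25
Path B total = 2 + 10 + 4 = 16
Critical path = longest path = max(25, 16) = 25

25


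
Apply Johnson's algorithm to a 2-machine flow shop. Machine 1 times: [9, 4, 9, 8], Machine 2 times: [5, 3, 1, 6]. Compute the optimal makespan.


Apply Johnson's rule:
  Group 1 (a <= b): []
  Group 2 (a > b): [(4, 8, 6), (1, 9, 5), (2, 4, 3), (3, 9, 1)]
Optimal job order: [4, 1, 2, 3]
Schedule:
  Job 4: M1 done at 8, M2 done at 14
  Job 1: M1 done at 17, M2 done at 22
  Job 2: M1 done at 21, M2 done at 25
  Job 3: M1 done at 30, M2 done at 31
Makespan = 31

31


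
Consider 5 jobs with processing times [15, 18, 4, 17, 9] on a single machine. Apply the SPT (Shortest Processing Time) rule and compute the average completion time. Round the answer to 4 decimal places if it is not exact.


Sort jobs by processing time (SPT order): [4, 9, 15, 17, 18]
Compute completion times sequentially:
  Job 1: processing = 4, completes at 4
  Job 2: processing = 9, completes at 13
  Job 3: processing = 15, completes at 28
  Job 4: processing = 17, completes at 45
  Job 5: processing = 18, completes at 63
Sum of completion times = 153
Average completion time = 153/5 = 30.6

30.6


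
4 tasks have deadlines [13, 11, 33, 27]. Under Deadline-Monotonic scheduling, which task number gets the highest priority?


Sort tasks by relative deadline (ascending):
  Task 2: deadline = 11
  Task 1: deadline = 13
  Task 4: deadline = 27
  Task 3: deadline = 33
Priority order (highest first): [2, 1, 4, 3]
Highest priority task = 2

2


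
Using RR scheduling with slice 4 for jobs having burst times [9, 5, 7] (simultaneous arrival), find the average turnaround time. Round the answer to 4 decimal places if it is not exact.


Time quantum = 4
Execution trace:
  J1 runs 4 units, time = 4
  J2 runs 4 units, time = 8
  J3 runs 4 units, time = 12
  J1 runs 4 units, time = 16
  J2 runs 1 units, time = 17
  J3 runs 3 units, time = 20
  J1 runs 1 units, time = 21
Finish times: [21, 17, 20]
Average turnaround = 58/3 = 19.3333

19.3333


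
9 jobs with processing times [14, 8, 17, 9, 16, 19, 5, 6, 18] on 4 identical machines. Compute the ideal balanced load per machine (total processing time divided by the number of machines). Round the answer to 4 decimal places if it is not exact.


Total processing time = 14 + 8 + 17 + 9 + 16 + 19 + 5 + 6 + 18 = 112
Number of machines = 4
Ideal balanced load = 112 / 4 = 28.0

28.0


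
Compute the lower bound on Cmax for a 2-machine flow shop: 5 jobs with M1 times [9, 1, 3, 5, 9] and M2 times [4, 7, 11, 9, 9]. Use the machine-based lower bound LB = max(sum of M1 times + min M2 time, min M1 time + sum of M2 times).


LB1 = sum(M1 times) + min(M2 times) = 27 + 4 = 31
LB2 = min(M1 times) + sum(M2 times) = 1 + 40 = 41
Lower bound = max(LB1, LB2) = max(31, 41) = 41

41


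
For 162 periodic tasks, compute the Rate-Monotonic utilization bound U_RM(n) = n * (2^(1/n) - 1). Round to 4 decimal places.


Compute 2^(1/162) = 1.0042878529
Subtract 1: 1.0042878529 - 1 = 0.0042878529
Multiply by n: 162 * 0.0042878529 = 0.6946321698
Round to 4 dp: 0.6946

0.6946


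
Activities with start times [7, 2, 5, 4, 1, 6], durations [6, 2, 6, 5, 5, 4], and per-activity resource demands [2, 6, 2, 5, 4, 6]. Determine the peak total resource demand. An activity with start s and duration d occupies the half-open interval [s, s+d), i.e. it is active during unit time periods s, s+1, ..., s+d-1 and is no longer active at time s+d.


Each activity i is active on [start_i, start_i + duration_i).
Compute total resource usage per time slot:
  t=0: active resources = [], total = 0
  t=1: active resources = [4], total = 4
  t=2: active resources = [6, 4], total = 10
  t=3: active resources = [6, 4], total = 10
  t=4: active resources = [5, 4], total = 9
  t=5: active resources = [2, 5, 4], total = 11
  t=6: active resources = [2, 5, 6], total = 13
  t=7: active resources = [2, 2, 5, 6], total = 15
  t=8: active resources = [2, 2, 5, 6], total = 15
  t=9: active resources = [2, 2, 6], total = 10
  t=10: active resources = [2, 2], total = 4
  t=11: active resources = [2], total = 2
  t=12: active resources = [2], total = 2
Peak resource demand = 15

15


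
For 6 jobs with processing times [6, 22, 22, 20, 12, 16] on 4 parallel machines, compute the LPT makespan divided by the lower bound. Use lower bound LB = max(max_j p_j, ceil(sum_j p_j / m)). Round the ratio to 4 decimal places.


LPT order: [22, 22, 20, 16, 12, 6]
Machine loads after assignment: [22, 22, 26, 28]
LPT makespan = 28
Lower bound = max(max_job, ceil(total/4)) = max(22, 25) = 25
Ratio = 28 / 25 = 1.12

1.12


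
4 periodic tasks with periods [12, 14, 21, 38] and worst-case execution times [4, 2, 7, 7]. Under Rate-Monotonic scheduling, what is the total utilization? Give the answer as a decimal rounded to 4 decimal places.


Compute individual utilizations (exact fractions):
  Task 1: C/T = 4/12 = 1/3 (approx. 0.3333)
  Task 2: C/T = 2/14 = 1/7 (approx. 0.1429)
  Task 3: C/T = 7/21 = 1/3 (approx. 0.3333)
  Task 4: C/T = 7/38 (approx. 0.1842)
Total utilization U = 1/3 + 1/7 + 1/3 + 7/38 = 793/798
Rounded to 4 decimal places: U = 0.9937
RM (Liu & Layland) bound for 4 tasks = 0.756828; compare with U = 793/798 (approx. 0.993734)
bound < U <= 1, so the RM sufficient condition is not met (inconclusive; an exact test such as response-time analysis is needed).

0.9937


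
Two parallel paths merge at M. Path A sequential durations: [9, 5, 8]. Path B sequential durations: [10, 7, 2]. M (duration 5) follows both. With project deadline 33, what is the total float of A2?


Forward pass: ES(A2) = sum of predecessors on chain A = 9
EF = ES + duration = 9 + 5 = 14
Backward pass: LF(M) = deadline = 33; LS(M) = 33 - 5 = 28
LF(A2) = LS(M) - sum(successors on chain A) = 28 - 8 = 20
LS = LF - duration = 20 - 5 = 15
Total float = LS - ES = 15 - 9 = 6

6


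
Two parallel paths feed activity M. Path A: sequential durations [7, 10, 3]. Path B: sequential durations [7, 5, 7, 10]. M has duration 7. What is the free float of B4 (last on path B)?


ES(B4) = sum of predecessors on chain B = 19
EF(B4) = ES + duration = 19 + 10 = 29
Successor of B4 is M. ES(M) = max(sum(A), sum(B)) = max(20, 29) = 29
Free float = ES(successor) - EF(current) = 29 - 29 = 0

0


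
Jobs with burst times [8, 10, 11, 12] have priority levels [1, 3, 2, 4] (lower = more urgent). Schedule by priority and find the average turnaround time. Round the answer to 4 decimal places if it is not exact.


Sort by priority (ascending = highest first):
Order: [(1, 8), (2, 11), (3, 10), (4, 12)]
Completion times:
  Priority 1, burst=8, C=8
  Priority 2, burst=11, C=19
  Priority 3, burst=10, C=29
  Priority 4, burst=12, C=41
Average turnaround = 97/4 = 24.25

24.25


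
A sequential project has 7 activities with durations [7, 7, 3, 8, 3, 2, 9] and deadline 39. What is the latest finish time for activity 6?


LF(activity 6) = deadline - sum of successor durations
Successors: activities 7 through 7 with durations [9]
Sum of successor durations = 9
LF = 39 - 9 = 30

30


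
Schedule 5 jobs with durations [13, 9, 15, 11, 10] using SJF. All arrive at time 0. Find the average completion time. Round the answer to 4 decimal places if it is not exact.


SJF order (ascending): [9, 10, 11, 13, 15]
Completion times:
  Job 1: burst=9, C=9
  Job 2: burst=10, C=19
  Job 3: burst=11, C=30
  Job 4: burst=13, C=43
  Job 5: burst=15, C=58
Average completion = 159/5 = 31.8

31.8


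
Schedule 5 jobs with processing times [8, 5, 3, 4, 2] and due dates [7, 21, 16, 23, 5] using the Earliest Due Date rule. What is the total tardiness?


Sort by due date (EDD order): [(2, 5), (8, 7), (3, 16), (5, 21), (4, 23)]
Compute completion times and tardiness:
  Job 1: p=2, d=5, C=2, tardiness=max(0,2-5)=0
  Job 2: p=8, d=7, C=10, tardiness=max(0,10-7)=3
  Job 3: p=3, d=16, C=13, tardiness=max(0,13-16)=0
  Job 4: p=5, d=21, C=18, tardiness=max(0,18-21)=0
  Job 5: p=4, d=23, C=22, tardiness=max(0,22-23)=0
Total tardiness = 3

3


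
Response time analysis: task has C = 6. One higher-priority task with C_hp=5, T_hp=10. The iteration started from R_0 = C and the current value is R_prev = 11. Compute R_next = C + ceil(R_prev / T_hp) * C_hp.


R_next = C + ceil(R_prev / T_hp) * C_hp
ceil(11 / 10) = ceil(1.1) = 2
Interference = 2 * 5 = 10
R_next = 6 + 10 = 16

16


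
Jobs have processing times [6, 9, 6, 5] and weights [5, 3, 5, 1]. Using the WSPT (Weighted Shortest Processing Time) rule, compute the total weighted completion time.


Compute p/w ratios and sort ascending (WSPT): [(6, 5), (6, 5), (9, 3), (5, 1)]
Compute weighted completion times:
  Job (p=6,w=5): C=6, w*C=5*6=30
  Job (p=6,w=5): C=12, w*C=5*12=60
  Job (p=9,w=3): C=21, w*C=3*21=63
  Job (p=5,w=1): C=26, w*C=1*26=26
Total weighted completion time = 179

179


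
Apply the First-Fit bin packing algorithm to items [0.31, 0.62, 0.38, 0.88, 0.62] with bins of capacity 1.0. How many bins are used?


Place items sequentially using First-Fit:
  Item 0.31 -> new Bin 1
  Item 0.62 -> Bin 1 (now 0.93)
  Item 0.38 -> new Bin 2
  Item 0.88 -> new Bin 3
  Item 0.62 -> Bin 2 (now 1.0)
Total bins used = 3

3


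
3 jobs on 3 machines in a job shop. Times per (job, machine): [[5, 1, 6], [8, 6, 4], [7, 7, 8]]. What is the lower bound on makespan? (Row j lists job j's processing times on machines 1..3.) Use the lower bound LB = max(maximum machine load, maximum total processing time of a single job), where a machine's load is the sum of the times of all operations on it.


Machine loads:
  Machine 1: 5 + 8 + 7 = 20
  Machine 2: 1 + 6 + 7 = 14
  Machine 3: 6 + 4 + 8 = 18
Max machine load = 20
Job totals:
  Job 1: 12
  Job 2: 18
  Job 3: 22
Max job total = 22
Lower bound = max(20, 22) = 22

22


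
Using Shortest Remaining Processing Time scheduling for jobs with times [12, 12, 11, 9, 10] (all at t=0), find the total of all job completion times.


Since all jobs arrive at t=0, SRPT equals SPT ordering.
SPT order: [9, 10, 11, 12, 12]
Completion times:
  Job 1: p=9, C=9
  Job 2: p=10, C=19
  Job 3: p=11, C=30
  Job 4: p=12, C=42
  Job 5: p=12, C=54
Total completion time = 9 + 19 + 30 + 42 + 54 = 154

154


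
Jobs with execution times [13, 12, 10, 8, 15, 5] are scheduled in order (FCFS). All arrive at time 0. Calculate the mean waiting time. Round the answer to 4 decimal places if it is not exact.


FCFS order (as given): [13, 12, 10, 8, 15, 5]
Waiting times:
  Job 1: wait = 0
  Job 2: wait = 13
  Job 3: wait = 25
  Job 4: wait = 35
  Job 5: wait = 43
  Job 6: wait = 58
Sum of waiting times = 174
Average waiting time = 174/6 = 29.0

29.0


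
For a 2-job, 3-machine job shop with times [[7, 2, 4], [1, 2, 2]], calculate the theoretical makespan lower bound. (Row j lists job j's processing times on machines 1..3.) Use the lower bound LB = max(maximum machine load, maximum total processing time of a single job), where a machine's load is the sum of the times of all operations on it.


Machine loads:
  Machine 1: 7 + 1 = 8
  Machine 2: 2 + 2 = 4
  Machine 3: 4 + 2 = 6
Max machine load = 8
Job totals:
  Job 1: 13
  Job 2: 5
Max job total = 13
Lower bound = max(8, 13) = 13

13


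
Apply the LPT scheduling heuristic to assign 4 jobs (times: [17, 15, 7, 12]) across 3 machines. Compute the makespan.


Sort jobs in decreasing order (LPT): [17, 15, 12, 7]
Assign each job to the least loaded machine:
  Machine 1: jobs [17], load = 17
  Machine 2: jobs [15], load = 15
  Machine 3: jobs [12, 7], load = 19
Makespan = max load = 19

19


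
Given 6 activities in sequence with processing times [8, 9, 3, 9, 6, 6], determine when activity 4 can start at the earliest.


Activity 4 starts after activities 1 through 3 complete.
Predecessor durations: [8, 9, 3]
ES = 8 + 9 + 3 = 20

20


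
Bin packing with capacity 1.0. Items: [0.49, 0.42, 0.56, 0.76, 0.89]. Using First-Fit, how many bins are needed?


Place items sequentially using First-Fit:
  Item 0.49 -> new Bin 1
  Item 0.42 -> Bin 1 (now 0.91)
  Item 0.56 -> new Bin 2
  Item 0.76 -> new Bin 3
  Item 0.89 -> new Bin 4
Total bins used = 4

4


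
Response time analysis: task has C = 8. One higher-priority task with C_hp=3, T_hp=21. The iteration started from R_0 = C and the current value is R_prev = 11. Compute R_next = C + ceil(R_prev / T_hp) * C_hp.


R_next = C + ceil(R_prev / T_hp) * C_hp
ceil(11 / 21) = ceil(0.5238) = 1
Interference = 1 * 3 = 3
R_next = 8 + 3 = 11
R_next = R_prev, so the iteration has converged (response time = 11).

11


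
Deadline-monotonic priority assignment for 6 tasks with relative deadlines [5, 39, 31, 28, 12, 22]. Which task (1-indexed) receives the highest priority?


Sort tasks by relative deadline (ascending):
  Task 1: deadline = 5
  Task 5: deadline = 12
  Task 6: deadline = 22
  Task 4: deadline = 28
  Task 3: deadline = 31
  Task 2: deadline = 39
Priority order (highest first): [1, 5, 6, 4, 3, 2]
Highest priority task = 1

1


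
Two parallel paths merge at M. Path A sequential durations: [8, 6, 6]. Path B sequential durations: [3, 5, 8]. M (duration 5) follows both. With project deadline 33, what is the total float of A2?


Forward pass: ES(A2) = sum of predecessors on chain A = 8
EF = ES + duration = 8 + 6 = 14
Backward pass: LF(M) = deadline = 33; LS(M) = 33 - 5 = 28
LF(A2) = LS(M) - sum(successors on chain A) = 28 - 6 = 22
LS = LF - duration = 22 - 6 = 16
Total float = LS - ES = 16 - 8 = 8

8


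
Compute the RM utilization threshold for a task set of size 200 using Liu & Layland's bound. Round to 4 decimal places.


Compute 2^(1/200) = 1.0034717485
Subtract 1: 1.0034717485 - 1 = 0.0034717485
Multiply by n: 200 * 0.0034717485 = 0.6943497000
Round to 4 dp: 0.6943

0.6943


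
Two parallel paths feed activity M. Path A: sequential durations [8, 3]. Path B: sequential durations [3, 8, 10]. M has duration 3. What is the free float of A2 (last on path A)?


ES(A2) = sum of predecessors on chain A = 8
EF(A2) = ES + duration = 8 + 3 = 11
Successor of A2 is M. ES(M) = max(sum(A), sum(B)) = max(11, 21) = 21
Free float = ES(successor) - EF(current) = 21 - 11 = 10

10


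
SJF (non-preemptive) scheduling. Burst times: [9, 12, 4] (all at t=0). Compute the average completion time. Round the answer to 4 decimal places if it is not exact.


SJF order (ascending): [4, 9, 12]
Completion times:
  Job 1: burst=4, C=4
  Job 2: burst=9, C=13
  Job 3: burst=12, C=25
Average completion = 42/3 = 14.0

14.0


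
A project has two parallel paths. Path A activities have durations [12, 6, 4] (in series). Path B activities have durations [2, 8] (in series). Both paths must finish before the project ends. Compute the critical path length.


Path A total = 12 + 6 + 4 = 22
Path B total = 2 + 8 = 10
Critical path = longest path = max(22, 10) = 22

22


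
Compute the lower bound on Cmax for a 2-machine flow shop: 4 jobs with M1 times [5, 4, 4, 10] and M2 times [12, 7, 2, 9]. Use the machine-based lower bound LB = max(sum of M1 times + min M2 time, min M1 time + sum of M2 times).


LB1 = sum(M1 times) + min(M2 times) = 23 + 2 = 25
LB2 = min(M1 times) + sum(M2 times) = 4 + 30 = 34
Lower bound = max(LB1, LB2) = max(25, 34) = 34

34


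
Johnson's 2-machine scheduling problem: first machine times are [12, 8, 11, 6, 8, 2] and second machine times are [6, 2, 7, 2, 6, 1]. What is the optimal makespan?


Apply Johnson's rule:
  Group 1 (a <= b): []
  Group 2 (a > b): [(3, 11, 7), (1, 12, 6), (5, 8, 6), (2, 8, 2), (4, 6, 2), (6, 2, 1)]
Optimal job order: [3, 1, 5, 2, 4, 6]
Schedule:
  Job 3: M1 done at 11, M2 done at 18
  Job 1: M1 done at 23, M2 done at 29
  Job 5: M1 done at 31, M2 done at 37
  Job 2: M1 done at 39, M2 done at 41
  Job 4: M1 done at 45, M2 done at 47
  Job 6: M1 done at 47, M2 done at 48
Makespan = 48

48


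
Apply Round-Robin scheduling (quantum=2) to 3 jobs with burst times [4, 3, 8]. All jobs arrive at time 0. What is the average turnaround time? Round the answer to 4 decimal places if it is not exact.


Time quantum = 2
Execution trace:
  J1 runs 2 units, time = 2
  J2 runs 2 units, time = 4
  J3 runs 2 units, time = 6
  J1 runs 2 units, time = 8
  J2 runs 1 units, time = 9
  J3 runs 2 units, time = 11
  J3 runs 2 units, time = 13
  J3 runs 2 units, time = 15
Finish times: [8, 9, 15]
Average turnaround = 32/3 = 10.6667

10.6667
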